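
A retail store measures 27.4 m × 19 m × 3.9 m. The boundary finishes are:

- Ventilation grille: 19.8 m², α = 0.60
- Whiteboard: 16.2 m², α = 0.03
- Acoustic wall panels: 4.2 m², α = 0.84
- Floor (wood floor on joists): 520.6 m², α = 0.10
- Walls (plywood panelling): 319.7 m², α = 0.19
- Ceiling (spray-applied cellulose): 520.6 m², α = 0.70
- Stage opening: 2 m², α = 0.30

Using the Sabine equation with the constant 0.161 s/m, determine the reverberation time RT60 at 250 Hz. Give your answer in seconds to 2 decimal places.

0.66 sec

Total absorption A = 19.8·0.60 + 16.2·0.03 + 4.2·0.84 + 520.6·0.10 + 319.7·0.19 + 520.6·0.70 + 2·0.30
  = 11.880 + 0.486 + 3.528 + 52.060 + 60.743 + 364.420 + 0.600 = 493.717 m² sabins.
Room volume: 2030.34 m³.
T = 0.161 V/A = 0.161·2030.34/493.717 = 0.66 s.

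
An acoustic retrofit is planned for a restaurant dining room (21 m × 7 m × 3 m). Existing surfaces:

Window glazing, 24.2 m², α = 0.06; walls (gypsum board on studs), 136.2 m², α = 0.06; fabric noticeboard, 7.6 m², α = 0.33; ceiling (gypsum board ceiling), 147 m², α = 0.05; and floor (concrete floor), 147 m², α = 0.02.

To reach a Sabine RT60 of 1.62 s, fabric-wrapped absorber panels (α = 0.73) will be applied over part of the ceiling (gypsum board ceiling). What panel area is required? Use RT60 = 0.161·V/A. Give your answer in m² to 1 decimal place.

31.5

Total absorption A₁ = 24.2·0.06 + 136.2·0.06 + 7.6·0.33 + 147·0.05 + 147·0.02
  = 1.452 + 8.172 + 2.508 + 7.350 + 2.940 = 22.422 m² sabins.
V = 441 m³. Target absorption A₂ = 0.161 × 441 / 1.62 = 43.828 sabins.
ΔA needed = 43.828 − 22.422 = 21.406 sabins.
Net gain per m²: Δα = 0.73 − 0.05 = 0.68.
Panel area = 21.406 / 0.68 = 31.5 m².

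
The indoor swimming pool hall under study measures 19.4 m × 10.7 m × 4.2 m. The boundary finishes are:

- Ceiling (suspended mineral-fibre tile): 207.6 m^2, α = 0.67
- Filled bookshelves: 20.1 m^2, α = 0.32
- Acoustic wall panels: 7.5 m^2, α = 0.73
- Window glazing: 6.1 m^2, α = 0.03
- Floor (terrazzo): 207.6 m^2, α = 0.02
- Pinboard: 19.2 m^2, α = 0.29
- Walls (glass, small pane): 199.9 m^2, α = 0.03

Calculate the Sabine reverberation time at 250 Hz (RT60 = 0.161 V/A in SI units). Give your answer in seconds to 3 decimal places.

0.841 s

Total absorption A = 207.6×0.67 + 20.1×0.32 + 7.5×0.73 + 6.1×0.03 + 207.6×0.02 + 19.2×0.29 + 199.9×0.03
  = 139.092 + 6.432 + 5.475 + 0.183 + 4.152 + 5.568 + 5.997 = 166.899 m^2 sabins.
Volume V = 19.4 × 10.7 × 4.2 = 871.836 m³.
T = 0.161 V/A = 0.161·871.836/166.899 = 0.841 s.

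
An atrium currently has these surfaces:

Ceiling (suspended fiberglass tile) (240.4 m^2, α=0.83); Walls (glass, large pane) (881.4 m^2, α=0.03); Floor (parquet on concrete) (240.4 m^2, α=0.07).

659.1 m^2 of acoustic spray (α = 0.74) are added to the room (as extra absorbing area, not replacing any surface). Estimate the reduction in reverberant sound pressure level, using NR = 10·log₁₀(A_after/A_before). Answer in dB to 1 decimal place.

4.8 dB

A_before = Σ Sᵢαᵢ = 240.4·0.83 + 881.4·0.03 + 240.4·0.07 = 242.802 sabins.
Treatment contributes 659.1·0.74 = 487.734 sabins.
New total A_after = 730.536 sabins.
NR = 10·log₁₀(730.536/242.802) = 4.8 dB.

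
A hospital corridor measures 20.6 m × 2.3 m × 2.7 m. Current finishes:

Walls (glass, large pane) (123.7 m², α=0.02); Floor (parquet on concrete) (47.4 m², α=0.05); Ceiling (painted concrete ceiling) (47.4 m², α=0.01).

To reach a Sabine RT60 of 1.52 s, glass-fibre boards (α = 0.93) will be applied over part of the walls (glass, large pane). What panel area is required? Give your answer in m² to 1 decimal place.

9.0

Total absorption A₁ = 123.7*0.02 + 47.4*0.05 + 47.4*0.01
  = 2.474 + 2.370 + 0.474 = 5.318 m² sabins.
V = 127.926 m³. Target absorption A₂ = 0.161 × 127.926 / 1.52 = 13.550 sabins.
ΔA needed = 13.550 − 5.318 = 8.232 sabins.
Net gain per m²: Δα = 0.93 − 0.02 = 0.91.
Area = ΔA/Δα = 8.232/0.91 = 9.0 m².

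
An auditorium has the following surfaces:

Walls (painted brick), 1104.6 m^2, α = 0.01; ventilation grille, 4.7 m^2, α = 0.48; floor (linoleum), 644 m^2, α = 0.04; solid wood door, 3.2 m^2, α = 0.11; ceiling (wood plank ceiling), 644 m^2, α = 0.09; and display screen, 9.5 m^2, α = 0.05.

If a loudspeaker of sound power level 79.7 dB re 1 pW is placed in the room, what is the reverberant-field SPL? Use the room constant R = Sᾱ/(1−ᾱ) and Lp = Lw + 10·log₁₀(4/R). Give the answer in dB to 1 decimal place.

A = 97.849 sabins; S = 2410.0 m^2.
ᾱ = 97.849/2410.0 = 0.0406; R = Sᾱ/(1−ᾱ) = 97.849/(1−0.0406) = 101.990 m^2.
Lp = 79.7 + 10·log₁₀(4/101.990) = 79.7 + (-14.06) = 65.6 dB.

65.6 dB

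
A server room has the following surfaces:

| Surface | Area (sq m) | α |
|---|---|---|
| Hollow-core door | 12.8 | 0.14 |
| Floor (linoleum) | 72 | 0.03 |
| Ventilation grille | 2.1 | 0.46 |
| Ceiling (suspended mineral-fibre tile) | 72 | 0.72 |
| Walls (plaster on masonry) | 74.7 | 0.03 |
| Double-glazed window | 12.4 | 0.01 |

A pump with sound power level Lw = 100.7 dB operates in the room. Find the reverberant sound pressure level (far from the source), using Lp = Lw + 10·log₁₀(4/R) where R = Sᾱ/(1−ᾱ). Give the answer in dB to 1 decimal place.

87.8 dB

A = 59.123 sabins; S = 246.0 sq m.
ᾱ = 0.2403, so room constant R = A/(1−ᾱ) = 77.824 sq m.
Lp = 100.7 + 10·log₁₀(4/77.824) = 100.7 + (-12.89) = 87.8 dB.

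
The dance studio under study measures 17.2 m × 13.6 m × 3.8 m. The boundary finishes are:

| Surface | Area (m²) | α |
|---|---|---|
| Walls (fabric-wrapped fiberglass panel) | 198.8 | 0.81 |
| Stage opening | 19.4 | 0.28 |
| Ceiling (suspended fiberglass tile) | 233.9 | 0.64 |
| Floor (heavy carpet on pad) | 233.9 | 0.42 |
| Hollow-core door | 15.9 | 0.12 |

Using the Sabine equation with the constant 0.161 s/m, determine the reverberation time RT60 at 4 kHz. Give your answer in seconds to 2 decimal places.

Summing Sᵢαᵢ: 161.028 + 5.432 + 149.696 + 98.238 + 1.908 → A = 416.302 sabins.
Volume V = 17.2 × 13.6 × 3.8 = 888.896 m³.
Sabine: RT60 = 0.161 × 888.896 / 416.302 = 0.34 s.

0.34 seconds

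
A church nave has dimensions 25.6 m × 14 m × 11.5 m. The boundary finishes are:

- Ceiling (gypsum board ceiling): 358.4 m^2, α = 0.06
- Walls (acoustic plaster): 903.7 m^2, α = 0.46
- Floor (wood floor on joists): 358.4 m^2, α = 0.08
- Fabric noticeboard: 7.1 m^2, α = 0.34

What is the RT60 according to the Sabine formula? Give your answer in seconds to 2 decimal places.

1.42 sec

Equivalent absorption area: A = 358.4*0.06 + 903.7*0.46 + 358.4*0.08 + 7.1*0.34 = 468.292 m^2.
Room volume: 4121.6 m³.
RT60 = 0.161 · V / A = 0.161 × 4121.6 / 468.292 = 1.42 s.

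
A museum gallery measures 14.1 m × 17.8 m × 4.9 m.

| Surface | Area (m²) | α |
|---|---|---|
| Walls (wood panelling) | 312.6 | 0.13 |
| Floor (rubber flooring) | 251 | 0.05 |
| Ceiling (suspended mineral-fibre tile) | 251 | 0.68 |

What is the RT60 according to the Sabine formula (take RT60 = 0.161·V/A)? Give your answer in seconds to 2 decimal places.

Equivalent absorption area: A = 312.6×0.13 + 251×0.05 + 251×0.68 = 223.868 m².
Room volume: 1229.802 m³.
RT60 = 0.161 · V / A = 0.161 × 1229.802 / 223.868 = 0.88 s.

0.88 seconds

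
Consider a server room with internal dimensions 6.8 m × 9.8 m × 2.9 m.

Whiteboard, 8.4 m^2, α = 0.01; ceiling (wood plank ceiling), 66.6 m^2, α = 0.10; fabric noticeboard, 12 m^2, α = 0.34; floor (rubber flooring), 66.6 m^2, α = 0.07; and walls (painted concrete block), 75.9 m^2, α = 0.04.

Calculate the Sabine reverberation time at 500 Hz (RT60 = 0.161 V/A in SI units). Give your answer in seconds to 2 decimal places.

A = Σ Sᵢαᵢ = 8.4*0.01 + 66.6*0.10 + 12*0.34 + 66.6*0.07 + 75.9*0.04 = 18.522 sabins.
V = 6.8·9.8·2.9 = 193.256 m³.
Sabine: RT60 = 0.161 × 193.256 / 18.522 = 1.68 s.

1.68 s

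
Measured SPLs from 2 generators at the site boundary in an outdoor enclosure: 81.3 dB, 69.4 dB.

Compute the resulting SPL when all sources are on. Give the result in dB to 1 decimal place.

Sum in the linear (power) domain: Σ 10^(Lᵢ/10) = 10^(81.3/10) + 10^(69.4/10) = 1.436e+08.
L_total = 10·log₁₀(1.436e+08) = 81.6 dB.

81.6 dB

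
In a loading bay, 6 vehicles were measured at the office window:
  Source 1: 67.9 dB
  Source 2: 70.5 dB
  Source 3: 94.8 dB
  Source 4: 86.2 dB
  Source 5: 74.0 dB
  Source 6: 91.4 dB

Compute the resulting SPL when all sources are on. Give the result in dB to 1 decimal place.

Converting to relative power and adding: 10^(67.9/10) + 10^(70.5/10) + 10^(94.8/10) + 10^(86.2/10) + 10^(74.0/10) + 10^(91.4/10) = 4.86e+09.
Combined level = 10 log₁₀(4.86e+09) = 96.9 dB.

96.9 dB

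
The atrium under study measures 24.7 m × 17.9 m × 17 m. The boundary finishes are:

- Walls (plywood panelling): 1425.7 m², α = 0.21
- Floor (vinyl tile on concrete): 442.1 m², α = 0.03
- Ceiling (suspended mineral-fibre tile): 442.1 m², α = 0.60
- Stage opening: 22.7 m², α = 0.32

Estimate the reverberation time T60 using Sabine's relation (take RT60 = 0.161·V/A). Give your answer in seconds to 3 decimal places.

A = Σ Sᵢαᵢ = 1425.7·0.21 + 442.1·0.03 + 442.1·0.60 + 22.7·0.32 = 585.184 sabins.
Volume V = 24.7 × 17.9 × 17 = 7516.21 m³.
T = 0.161 V/A = 0.161·7516.21/585.184 = 2.068 s.

2.068 s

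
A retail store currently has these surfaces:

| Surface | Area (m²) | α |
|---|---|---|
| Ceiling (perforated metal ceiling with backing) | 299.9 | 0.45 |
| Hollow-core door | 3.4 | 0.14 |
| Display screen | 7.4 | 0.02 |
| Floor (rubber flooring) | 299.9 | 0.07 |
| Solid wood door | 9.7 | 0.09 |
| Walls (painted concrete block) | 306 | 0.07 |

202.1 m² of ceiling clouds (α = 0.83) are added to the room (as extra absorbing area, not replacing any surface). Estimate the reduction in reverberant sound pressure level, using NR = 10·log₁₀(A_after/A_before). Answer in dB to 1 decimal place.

A_before = Σ Sᵢαᵢ = 299.9×0.45 + 3.4×0.14 + 7.4×0.02 + 299.9×0.07 + 9.7×0.09 + 306×0.07 = 178.865 sabins.
Treatment contributes 202.1·0.83 = 167.743 sabins.
A_after = 178.865 + 167.743 = 346.608 sabins.
NR = 10·log₁₀(346.608/178.865) = 2.9 dB.

2.9 dB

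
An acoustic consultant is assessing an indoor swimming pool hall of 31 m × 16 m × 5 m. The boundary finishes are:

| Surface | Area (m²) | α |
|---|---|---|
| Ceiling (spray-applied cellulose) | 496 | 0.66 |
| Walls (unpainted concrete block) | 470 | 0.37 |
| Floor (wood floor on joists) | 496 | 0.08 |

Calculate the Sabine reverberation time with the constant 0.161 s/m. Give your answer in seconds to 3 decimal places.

0.738 seconds

A = Σ Sᵢαᵢ = 496×0.66 + 470×0.37 + 496×0.08 = 540.940 sabins.
V = 31·16·5 = 2480 m³.
RT60 = 0.161 · V / A = 0.161 × 2480 / 540.940 = 0.738 s.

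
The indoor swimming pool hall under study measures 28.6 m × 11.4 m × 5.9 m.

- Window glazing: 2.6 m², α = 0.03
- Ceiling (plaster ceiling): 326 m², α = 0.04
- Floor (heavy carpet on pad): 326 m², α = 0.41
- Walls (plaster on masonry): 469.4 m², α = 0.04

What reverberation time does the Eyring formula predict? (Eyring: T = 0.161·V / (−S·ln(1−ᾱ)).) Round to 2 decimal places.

Total surface area S = 2.6 + 326 + 326 + 469.4 = 1124.0 m².
Absorption A = 2.6×0.03 + 326×0.04 + 326×0.41 + 469.4×0.04 = 165.554 sabins.
ᾱ = 165.554 / 1124.0 = 0.1473.
Eyring denominator: −S ln(1−ᾱ) = 179.107.
V = 28.6 × 11.4 × 5.9 = 1923.636 m³.
RT60 = 0.161 × 1923.636 / 179.107 = 1.73 s.

1.73 s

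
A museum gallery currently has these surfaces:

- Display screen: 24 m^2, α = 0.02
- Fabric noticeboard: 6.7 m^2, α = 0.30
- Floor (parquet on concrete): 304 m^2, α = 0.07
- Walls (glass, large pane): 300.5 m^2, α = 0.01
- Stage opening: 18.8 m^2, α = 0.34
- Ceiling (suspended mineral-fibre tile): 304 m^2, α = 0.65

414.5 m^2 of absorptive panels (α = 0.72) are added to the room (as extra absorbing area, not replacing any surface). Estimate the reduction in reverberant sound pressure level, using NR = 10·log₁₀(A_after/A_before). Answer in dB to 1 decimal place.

A_before = Σ Sᵢαᵢ = 24×0.02 + 6.7×0.30 + 304×0.07 + 300.5×0.01 + 18.8×0.34 + 304×0.65 = 230.767 sabins.
Treatment contributes 414.5·0.72 = 298.440 sabins.
A_after = 230.767 + 298.440 = 529.207 sabins.
Reduction = 10 log₁₀(A_after/A_before) = 10 log₁₀(2.2933) = 3.6 dB.

3.6 dB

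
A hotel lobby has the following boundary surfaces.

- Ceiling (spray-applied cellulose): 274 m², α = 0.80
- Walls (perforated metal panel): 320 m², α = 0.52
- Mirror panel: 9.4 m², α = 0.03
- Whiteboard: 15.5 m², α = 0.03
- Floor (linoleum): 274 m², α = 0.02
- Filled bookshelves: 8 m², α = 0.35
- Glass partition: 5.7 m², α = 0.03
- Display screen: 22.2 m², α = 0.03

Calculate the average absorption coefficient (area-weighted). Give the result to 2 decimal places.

0.43

Total surface area S = 928.8 m².
A = 274*0.80 + 320*0.52 + 9.4*0.03 + 15.5*0.03 + 274*0.02 + 8*0.35 + 5.7*0.03 + 22.2*0.03 = 395.464 sabins.
ᾱ = 395.464 / 928.8 = 0.43.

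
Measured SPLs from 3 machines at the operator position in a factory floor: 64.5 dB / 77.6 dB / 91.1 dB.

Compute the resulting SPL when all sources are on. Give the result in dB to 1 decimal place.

91.3 dB

Converting to relative power and adding: 10^(64.5/10) + 10^(77.6/10) + 10^(91.1/10) = 1.349e+09.
L_total = 10·log₁₀(1.349e+09) = 91.3 dB.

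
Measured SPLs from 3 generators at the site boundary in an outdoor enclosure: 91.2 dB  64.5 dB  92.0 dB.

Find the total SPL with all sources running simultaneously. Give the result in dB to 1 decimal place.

94.6 dB

Σ 10^(Lᵢ/10) = 2.906e+09.
Combined level = 10 log₁₀(2.906e+09) = 94.6 dB.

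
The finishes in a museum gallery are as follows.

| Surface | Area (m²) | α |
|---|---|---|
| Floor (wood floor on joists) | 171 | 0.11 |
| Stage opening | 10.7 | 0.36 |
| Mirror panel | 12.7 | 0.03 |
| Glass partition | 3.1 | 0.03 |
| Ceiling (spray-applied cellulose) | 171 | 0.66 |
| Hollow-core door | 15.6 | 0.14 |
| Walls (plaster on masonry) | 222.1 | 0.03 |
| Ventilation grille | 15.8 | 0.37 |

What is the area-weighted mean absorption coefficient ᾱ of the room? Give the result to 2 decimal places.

0.24

Total surface area S = 622.0 m².
Σ(Sᵢαᵢ) = 171*0.11 + 10.7*0.36 + 12.7*0.03 + 3.1*0.03 + 171*0.66 + 15.6*0.14 + 222.1*0.03 + 15.8*0.37 = 150.689.
ᾱ = A/S = 0.24.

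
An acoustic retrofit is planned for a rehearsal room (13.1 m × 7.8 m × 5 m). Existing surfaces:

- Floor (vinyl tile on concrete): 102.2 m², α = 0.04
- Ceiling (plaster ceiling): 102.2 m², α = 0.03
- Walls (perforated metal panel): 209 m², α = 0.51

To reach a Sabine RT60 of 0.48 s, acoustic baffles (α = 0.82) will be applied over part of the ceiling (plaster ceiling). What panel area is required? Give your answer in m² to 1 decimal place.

Total absorption A₁ = 102.2*0.04 + 102.2*0.03 + 209*0.51
  = 4.088 + 3.066 + 106.590 = 113.744 m² sabins.
Required A₂ = 0.161·510.9/0.48 = 171.364 sabins.
Absorption to add: 171.364 − 113.744 = 57.620 sabins.
Net gain per m²: Δα = 0.82 − 0.03 = 0.79.
Area = ΔA/Δα = 57.620/0.79 = 72.9 m².

72.9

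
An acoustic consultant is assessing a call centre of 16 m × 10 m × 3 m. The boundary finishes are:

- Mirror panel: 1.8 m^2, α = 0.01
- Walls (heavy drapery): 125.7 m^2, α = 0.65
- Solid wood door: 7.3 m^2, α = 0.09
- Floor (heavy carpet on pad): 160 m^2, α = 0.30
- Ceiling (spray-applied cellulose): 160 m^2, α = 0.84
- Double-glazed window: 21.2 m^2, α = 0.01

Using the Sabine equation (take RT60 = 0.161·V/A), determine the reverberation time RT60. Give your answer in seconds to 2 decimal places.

0.29 s

Total absorption A = 1.8*0.01 + 125.7*0.65 + 7.3*0.09 + 160*0.30 + 160*0.84 + 21.2*0.01
  = 0.018 + 81.705 + 0.657 + 48.000 + 134.400 + 0.212 = 264.992 m^2 sabins.
Room volume: 480 m³.
Sabine: RT60 = 0.161 × 480 / 264.992 = 0.29 s.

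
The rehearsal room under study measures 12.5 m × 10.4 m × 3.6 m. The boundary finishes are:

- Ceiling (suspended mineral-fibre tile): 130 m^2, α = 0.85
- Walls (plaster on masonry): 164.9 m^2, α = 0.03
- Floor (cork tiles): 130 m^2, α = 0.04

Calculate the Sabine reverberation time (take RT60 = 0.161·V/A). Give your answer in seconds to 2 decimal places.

0.62 s

Total absorption A = 130*0.85 + 164.9*0.03 + 130*0.04
  = 110.500 + 4.947 + 5.200 = 120.647 m^2 sabins.
V = 12.5·10.4·3.6 = 468 m³.
T = 0.161 V/A = 0.161·468/120.647 = 0.62 s.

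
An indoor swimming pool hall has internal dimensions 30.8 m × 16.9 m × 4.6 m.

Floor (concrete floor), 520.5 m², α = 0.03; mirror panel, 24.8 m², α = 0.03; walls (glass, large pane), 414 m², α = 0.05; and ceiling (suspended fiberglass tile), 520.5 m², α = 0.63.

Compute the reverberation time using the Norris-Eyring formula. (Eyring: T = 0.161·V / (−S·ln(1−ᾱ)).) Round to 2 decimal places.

0.92 s

Total surface area S = 520.5 + 24.8 + 414 + 520.5 = 1479.8 m².
Σ(Sᵢαᵢ) = 520.5·0.03 + 24.8·0.03 + 414·0.05 + 520.5·0.63 = 364.974.
ᾱ = 364.974 / 1479.8 = 0.2466.
Eyring denominator: −S ln(1−ᾱ) = 419.019.
V = 30.8 × 16.9 × 4.6 = 2394.392 m³.
RT60 = 0.161 × 2394.392 / 419.019 = 0.92 s.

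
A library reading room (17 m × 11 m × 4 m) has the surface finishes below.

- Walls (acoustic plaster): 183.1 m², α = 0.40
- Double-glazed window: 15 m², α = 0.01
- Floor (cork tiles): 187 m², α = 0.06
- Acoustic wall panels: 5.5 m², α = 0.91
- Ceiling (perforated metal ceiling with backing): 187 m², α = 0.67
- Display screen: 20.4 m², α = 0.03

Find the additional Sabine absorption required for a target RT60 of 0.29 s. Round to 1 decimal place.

A₁ = Σ Sᵢαᵢ = 183.1*0.40 + 15*0.01 + 187*0.06 + 5.5*0.91 + 187*0.67 + 20.4*0.03 = 215.517 sabins.
For T = 0.29 s, need A₂ = 0.161·V/T = 0.161·748/0.29 = 415.269 sabins.
Additional absorption ΔA = 415.269 − 215.517 = 199.8 sabins.

199.8 sabins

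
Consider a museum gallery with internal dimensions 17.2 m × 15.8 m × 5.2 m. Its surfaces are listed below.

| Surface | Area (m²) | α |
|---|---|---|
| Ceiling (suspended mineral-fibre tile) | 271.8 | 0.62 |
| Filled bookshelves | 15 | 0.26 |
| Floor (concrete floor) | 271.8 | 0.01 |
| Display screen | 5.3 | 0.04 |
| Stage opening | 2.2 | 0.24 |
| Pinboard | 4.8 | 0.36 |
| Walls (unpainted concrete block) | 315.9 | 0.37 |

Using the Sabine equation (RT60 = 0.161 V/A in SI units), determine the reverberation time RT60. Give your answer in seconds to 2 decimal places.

A = Σ Sᵢαᵢ = 271.8·0.62 + 15·0.26 + 271.8·0.01 + 5.3·0.04 + 2.2·0.24 + 4.8·0.36 + 315.9·0.37 = 294.485 sabins.
V = 17.2·15.8·5.2 = 1413.152 m³.
T = 0.161 V/A = 0.161·1413.152/294.485 = 0.77 s.

0.77 s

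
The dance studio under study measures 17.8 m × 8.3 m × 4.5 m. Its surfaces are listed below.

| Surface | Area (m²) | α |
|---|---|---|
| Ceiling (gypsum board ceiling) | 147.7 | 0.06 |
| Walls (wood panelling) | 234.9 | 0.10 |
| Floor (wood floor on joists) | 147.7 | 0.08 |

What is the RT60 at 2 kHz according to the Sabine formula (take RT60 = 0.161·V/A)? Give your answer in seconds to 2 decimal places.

Summing Sᵢαᵢ: 8.862 + 23.490 + 11.816 → A = 44.168 sabins.
Volume V = 17.8 × 8.3 × 4.5 = 664.83 m³.
Sabine: RT60 = 0.161 × 664.83 / 44.168 = 2.42 s.

2.42 sec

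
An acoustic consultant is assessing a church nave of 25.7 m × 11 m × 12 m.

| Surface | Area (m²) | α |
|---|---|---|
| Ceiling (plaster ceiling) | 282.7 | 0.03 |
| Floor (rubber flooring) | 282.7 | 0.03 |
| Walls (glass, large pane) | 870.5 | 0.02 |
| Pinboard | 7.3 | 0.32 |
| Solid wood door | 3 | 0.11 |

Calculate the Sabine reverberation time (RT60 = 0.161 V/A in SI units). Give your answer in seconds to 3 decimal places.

Summing Sᵢαᵢ: 8.481 + 8.481 + 17.410 + 2.336 + 0.330 → A = 37.038 sabins.
Room volume: 3392.4 m³.
Sabine: RT60 = 0.161 × 3392.4 / 37.038 = 14.746 s.

14.746 s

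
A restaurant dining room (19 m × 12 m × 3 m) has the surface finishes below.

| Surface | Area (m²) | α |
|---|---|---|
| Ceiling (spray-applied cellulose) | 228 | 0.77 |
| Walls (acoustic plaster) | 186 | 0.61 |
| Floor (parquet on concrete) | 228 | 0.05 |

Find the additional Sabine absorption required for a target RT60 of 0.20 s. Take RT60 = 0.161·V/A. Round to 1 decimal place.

250.2 sabins

Summing Sᵢαᵢ: 175.560 + 113.460 + 11.400 → A₁ = 300.420 sabins.
For T = 0.20 s, need A₂ = 0.161·V/T = 0.161·684/0.20 = 550.620 sabins.
ΔA = A₂ − A₁ = 550.620 − 300.420 = 250.2 sabins.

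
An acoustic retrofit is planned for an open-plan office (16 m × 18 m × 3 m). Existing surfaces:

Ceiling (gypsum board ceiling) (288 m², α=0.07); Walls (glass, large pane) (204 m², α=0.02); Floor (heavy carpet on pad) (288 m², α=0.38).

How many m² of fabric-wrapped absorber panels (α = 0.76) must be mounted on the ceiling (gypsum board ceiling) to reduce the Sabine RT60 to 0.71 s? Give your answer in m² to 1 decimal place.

90.2

Summing Sᵢαᵢ: 20.160 + 4.080 + 109.440 → A₁ = 133.680 sabins.
Required A₂ = 0.161·864/0.71 = 195.921 sabins.
Absorption to add: 195.921 − 133.680 = 62.241 sabins.
Net gain per m²: Δα = 0.76 − 0.07 = 0.69.
Area = ΔA/Δα = 62.241/0.69 = 90.2 m².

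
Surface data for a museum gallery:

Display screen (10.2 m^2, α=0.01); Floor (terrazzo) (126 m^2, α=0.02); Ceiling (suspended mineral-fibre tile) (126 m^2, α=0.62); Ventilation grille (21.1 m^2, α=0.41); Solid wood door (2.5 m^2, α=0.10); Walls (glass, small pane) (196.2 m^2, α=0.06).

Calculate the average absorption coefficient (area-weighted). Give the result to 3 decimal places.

0.210

S = Σ Sᵢ = 10.2 + 126 + 126 + 21.1 + 2.5 + 196.2 = 482.0 m^2.
Weighted sum Σ Sα = 101.415.
ᾱ = 101.415 / 482.0 = 0.210.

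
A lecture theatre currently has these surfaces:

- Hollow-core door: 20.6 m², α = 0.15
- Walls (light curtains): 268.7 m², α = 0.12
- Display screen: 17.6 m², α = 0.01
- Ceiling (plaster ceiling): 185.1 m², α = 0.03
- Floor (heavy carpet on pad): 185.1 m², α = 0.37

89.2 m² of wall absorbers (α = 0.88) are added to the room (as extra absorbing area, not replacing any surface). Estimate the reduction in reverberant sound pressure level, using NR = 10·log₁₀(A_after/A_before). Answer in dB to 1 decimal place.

2.3 dB

Summing Sᵢαᵢ: 3.090 + 32.244 + 0.176 + 5.553 + 68.487 → A_before = 109.550 sabins.
Treatment contributes 89.2·0.88 = 78.496 sabins.
New total A_after = 188.046 sabins.
Reduction = 10 log₁₀(A_after/A_before) = 10 log₁₀(1.7165) = 2.3 dB.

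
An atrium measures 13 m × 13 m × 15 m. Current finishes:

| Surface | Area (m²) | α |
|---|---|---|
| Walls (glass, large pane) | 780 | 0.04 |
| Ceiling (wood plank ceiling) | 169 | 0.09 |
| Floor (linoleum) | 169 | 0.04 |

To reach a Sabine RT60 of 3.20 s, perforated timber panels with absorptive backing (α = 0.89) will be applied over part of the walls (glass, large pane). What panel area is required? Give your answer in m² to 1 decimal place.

A₁ = Σ Sᵢαᵢ = 780*0.04 + 169*0.09 + 169*0.04 = 53.170 sabins.
V = 2535 m³. Target absorption A₂ = 0.161 × 2535 / 3.20 = 127.542 sabins.
Absorption to add: 127.542 − 53.170 = 74.372 sabins.
Net gain per m²: Δα = 0.89 − 0.04 = 0.85.
Panel area = 74.372 / 0.85 = 87.5 m².

87.5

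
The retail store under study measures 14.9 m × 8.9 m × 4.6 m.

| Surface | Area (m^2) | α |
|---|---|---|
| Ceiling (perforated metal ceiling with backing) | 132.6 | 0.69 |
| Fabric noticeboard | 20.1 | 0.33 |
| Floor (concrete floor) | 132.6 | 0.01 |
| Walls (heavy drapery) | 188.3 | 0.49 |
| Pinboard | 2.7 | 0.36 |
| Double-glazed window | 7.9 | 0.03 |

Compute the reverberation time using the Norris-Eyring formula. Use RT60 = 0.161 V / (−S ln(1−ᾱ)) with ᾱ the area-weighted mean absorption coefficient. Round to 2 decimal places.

0.40 s

S = Σ Sᵢ = 484.2 m^2.
Absorption A = 132.6×0.69 + 20.1×0.33 + 132.6×0.01 + 188.3×0.49 + 2.7×0.36 + 7.9×0.03 = 192.929 sabins.
ᾱ = 192.929 / 484.2 = 0.3984.
−S·ln(1−ᾱ) = −484.2 × ln(1 − 0.3984) = 246.052.
V = 14.9 × 8.9 × 4.6 = 610.006 m³.
RT60 = 0.161 × 610.006 / 246.052 = 0.40 s.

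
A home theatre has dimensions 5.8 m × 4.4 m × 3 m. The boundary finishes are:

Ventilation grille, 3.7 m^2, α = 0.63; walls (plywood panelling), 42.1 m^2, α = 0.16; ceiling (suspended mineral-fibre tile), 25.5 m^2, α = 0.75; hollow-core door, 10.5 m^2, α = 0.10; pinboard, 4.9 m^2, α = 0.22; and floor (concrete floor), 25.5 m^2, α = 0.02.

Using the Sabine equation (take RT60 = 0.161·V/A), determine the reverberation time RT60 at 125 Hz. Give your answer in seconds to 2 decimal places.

Total absorption A = 3.7·0.63 + 42.1·0.16 + 25.5·0.75 + 10.5·0.10 + 4.9·0.22 + 25.5·0.02
  = 2.331 + 6.736 + 19.125 + 1.050 + 1.078 + 0.510 = 30.830 m^2 sabins.
Volume V = 5.8 × 4.4 × 3 = 76.56 m³.
Sabine: RT60 = 0.161 × 76.56 / 30.830 = 0.40 s.

0.40 seconds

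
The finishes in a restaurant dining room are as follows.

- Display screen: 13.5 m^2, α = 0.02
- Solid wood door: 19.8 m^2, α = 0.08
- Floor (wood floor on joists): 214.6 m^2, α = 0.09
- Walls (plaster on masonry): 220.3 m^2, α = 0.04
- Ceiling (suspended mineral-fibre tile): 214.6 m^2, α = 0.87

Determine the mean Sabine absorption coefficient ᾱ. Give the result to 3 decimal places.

S = Σ Sᵢ = 13.5 + 19.8 + 214.6 + 220.3 + 214.6 = 682.8 m^2.
Σ(Sᵢαᵢ) = 13.5·0.02 + 19.8·0.08 + 214.6·0.09 + 220.3·0.04 + 214.6·0.87 = 216.682.
ᾱ = 216.682 / 682.8 = 0.317.

0.317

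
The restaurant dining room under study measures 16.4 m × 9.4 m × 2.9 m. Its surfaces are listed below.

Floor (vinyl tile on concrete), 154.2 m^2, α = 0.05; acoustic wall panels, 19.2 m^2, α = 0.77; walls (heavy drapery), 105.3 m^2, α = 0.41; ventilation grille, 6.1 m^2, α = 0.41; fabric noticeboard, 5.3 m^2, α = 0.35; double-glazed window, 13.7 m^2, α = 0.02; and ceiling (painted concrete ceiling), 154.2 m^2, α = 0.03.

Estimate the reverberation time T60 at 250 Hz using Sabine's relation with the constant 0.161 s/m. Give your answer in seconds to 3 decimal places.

A = Σ Sᵢαᵢ = 154.2*0.05 + 19.2*0.77 + 105.3*0.41 + 6.1*0.41 + 5.3*0.35 + 13.7*0.02 + 154.2*0.03 = 74.923 sabins.
Room volume: 447.064 m³.
T = 0.161 V/A = 0.161·447.064/74.923 = 0.961 s.

0.961 s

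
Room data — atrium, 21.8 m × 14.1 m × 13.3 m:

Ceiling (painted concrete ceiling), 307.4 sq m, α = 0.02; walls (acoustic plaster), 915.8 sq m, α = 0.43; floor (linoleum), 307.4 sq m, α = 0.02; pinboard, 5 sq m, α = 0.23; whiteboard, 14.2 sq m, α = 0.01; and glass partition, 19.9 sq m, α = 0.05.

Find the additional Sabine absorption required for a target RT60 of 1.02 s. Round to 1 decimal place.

236.9 sabins

Equivalent absorption area: A₁ = 307.4·0.02 + 915.8·0.43 + 307.4·0.02 + 5·0.23 + 14.2·0.01 + 19.9·0.05 = 408.377 sq m.
Target A₂ = 0.161·4088.154/1.02 = 645.287 sabins (V = 4088.154 m³).
Additional absorption ΔA = 645.287 − 408.377 = 236.9 sabins.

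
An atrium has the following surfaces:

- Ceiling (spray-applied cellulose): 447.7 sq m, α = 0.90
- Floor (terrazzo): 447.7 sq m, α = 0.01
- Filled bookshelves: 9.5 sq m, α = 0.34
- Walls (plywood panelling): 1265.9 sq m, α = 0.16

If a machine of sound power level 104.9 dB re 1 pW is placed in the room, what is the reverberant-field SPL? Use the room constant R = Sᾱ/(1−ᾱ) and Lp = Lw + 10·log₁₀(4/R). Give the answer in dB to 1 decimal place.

A = 613.181 sabins; S = 2170.8 sq m.
ᾱ = 613.181/2170.8 = 0.2825; R = Sᾱ/(1−ᾱ) = 613.181/(1−0.2825) = 854.608 sq m.
Lp = 104.9 + 10·log₁₀(4/854.608) = 104.9 + (-23.30) = 81.6 dB.

81.6 dB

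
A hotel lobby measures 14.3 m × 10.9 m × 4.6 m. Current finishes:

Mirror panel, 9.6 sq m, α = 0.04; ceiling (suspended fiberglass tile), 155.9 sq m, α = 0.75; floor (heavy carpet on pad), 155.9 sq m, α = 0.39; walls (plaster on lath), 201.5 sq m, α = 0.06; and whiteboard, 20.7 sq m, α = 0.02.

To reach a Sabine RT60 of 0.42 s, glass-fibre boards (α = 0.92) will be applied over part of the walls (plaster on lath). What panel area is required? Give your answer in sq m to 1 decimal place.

Total absorption A₁ = 9.6·0.04 + 155.9·0.75 + 155.9·0.39 + 201.5·0.06 + 20.7·0.02
  = 0.384 + 116.925 + 60.801 + 12.090 + 0.414 = 190.614 sq m sabins.
V = 717.002 m³. Target absorption A₂ = 0.161 × 717.002 / 0.42 = 274.851 sabins.
Absorption to add: 274.851 − 190.614 = 84.237 sabins.
Each sq m of panel replacing the walls (plaster on lath) adds (0.92 − 0.06) = 0.86 sabins.
Area = ΔA/Δα = 84.237/0.86 = 97.9 sq m.

97.9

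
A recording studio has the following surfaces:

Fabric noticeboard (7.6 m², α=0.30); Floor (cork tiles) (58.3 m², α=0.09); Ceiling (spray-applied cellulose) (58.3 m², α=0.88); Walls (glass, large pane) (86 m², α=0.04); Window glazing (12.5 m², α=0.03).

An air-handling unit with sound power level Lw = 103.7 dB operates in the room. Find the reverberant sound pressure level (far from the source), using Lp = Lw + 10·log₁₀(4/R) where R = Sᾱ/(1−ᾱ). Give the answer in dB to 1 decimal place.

A = 62.646 sabins; S = 222.7 m².
ᾱ = 0.2813, so room constant R = A/(1−ᾱ) = 87.166 m².
Lp = Lw + 10 log₁₀(4/R) = 103.7 -13.38 = 90.3 dB.

90.3 dB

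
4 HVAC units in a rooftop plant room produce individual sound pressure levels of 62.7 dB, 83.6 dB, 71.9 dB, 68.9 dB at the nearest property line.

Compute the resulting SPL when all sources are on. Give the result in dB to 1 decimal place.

84.1 dB

Converting to relative power and adding: 10^(62.7/10) + 10^(83.6/10) + 10^(71.9/10) + 10^(68.9/10) = 2.542e+08.
Combined level = 10 log₁₀(2.542e+08) = 84.1 dB.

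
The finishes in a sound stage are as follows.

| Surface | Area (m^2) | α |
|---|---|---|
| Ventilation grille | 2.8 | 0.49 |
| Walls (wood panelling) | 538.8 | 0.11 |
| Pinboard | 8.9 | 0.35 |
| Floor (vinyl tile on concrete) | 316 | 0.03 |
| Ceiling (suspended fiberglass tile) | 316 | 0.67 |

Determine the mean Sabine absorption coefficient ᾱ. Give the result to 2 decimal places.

S = Σ Sᵢ = 2.8 + 538.8 + 8.9 + 316 + 316 = 1182.5 m^2.
A = 2.8*0.49 + 538.8*0.11 + 8.9*0.35 + 316*0.03 + 316*0.67 = 284.955 sabins.
ᾱ = 284.955 / 1182.5 = 0.24.

0.24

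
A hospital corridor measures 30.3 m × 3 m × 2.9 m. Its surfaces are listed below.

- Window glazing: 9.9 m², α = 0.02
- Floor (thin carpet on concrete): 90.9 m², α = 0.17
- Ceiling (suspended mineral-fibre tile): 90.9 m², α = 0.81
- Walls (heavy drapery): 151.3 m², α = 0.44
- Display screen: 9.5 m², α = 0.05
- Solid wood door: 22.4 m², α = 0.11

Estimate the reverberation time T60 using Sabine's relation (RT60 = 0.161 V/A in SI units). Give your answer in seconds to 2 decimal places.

0.27 s

A = Σ Sᵢαᵢ = 9.9·0.02 + 90.9·0.17 + 90.9·0.81 + 151.3·0.44 + 9.5·0.05 + 22.4·0.11 = 158.791 sabins.
Volume V = 30.3 × 3 × 2.9 = 263.61 m³.
T = 0.161 V/A = 0.161·263.61/158.791 = 0.27 s.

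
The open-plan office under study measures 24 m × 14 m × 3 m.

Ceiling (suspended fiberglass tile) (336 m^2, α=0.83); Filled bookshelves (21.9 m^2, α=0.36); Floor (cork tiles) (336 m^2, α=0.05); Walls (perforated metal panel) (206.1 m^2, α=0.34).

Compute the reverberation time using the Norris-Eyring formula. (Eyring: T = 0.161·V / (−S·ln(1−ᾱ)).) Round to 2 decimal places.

0.34 s

Total surface area S = 336 + 21.9 + 336 + 206.1 = 900.0 m^2.
Σ(Sᵢαᵢ) = 336·0.83 + 21.9·0.36 + 336·0.05 + 206.1·0.34 = 373.638.
Mean coefficient ᾱ = A/S = 0.4152.
−S·ln(1−ᾱ) = −900.0 × ln(1 − 0.4152) = 482.837.
V = 24 × 14 × 3 = 1008 m³.
RT60 = 0.161 × 1008 / 482.837 = 0.34 s.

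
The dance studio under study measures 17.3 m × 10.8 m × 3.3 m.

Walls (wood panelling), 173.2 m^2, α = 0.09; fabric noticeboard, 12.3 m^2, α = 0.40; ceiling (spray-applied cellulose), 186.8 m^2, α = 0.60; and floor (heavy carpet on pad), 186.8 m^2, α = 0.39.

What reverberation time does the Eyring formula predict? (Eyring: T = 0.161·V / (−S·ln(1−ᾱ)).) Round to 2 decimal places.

0.39 s

Total surface area S = 173.2 + 12.3 + 186.8 + 186.8 = 559.1 m^2.
Σ(Sᵢαᵢ) = 173.2×0.09 + 12.3×0.40 + 186.8×0.60 + 186.8×0.39 = 205.440.
ᾱ = 205.440 / 559.1 = 0.3674.
Eyring denominator: −S ln(1−ᾱ) = 256.021.
V = 17.3 × 10.8 × 3.3 = 616.572 m³.
T = 0.161·V/[−S·ln(1−ᾱ)] = 0.161·616.572/256.021 = 0.39 s.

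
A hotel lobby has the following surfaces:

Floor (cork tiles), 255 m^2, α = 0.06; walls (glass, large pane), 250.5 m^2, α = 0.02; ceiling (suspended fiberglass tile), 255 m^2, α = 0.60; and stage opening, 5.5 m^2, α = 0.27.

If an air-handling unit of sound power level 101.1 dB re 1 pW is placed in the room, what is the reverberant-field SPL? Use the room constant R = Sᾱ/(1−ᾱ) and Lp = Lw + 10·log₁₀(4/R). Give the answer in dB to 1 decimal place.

83.6 dB

Σ(Sᵢαᵢ) = 255×0.06 + 250.5×0.02 + 255×0.60 + 5.5×0.27 = 174.795; total area S = 766.0 m^2.
ᾱ = 174.795/766.0 = 0.2282; R = Sᾱ/(1−ᾱ) = 174.795/(1−0.2282) = 226.477 m^2.
Lp = 101.1 + 10·log₁₀(4/226.477) = 101.1 + (-17.53) = 83.6 dB.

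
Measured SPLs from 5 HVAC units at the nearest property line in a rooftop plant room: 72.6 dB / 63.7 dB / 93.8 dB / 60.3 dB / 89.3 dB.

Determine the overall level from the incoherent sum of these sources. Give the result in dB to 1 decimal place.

Sum in the linear (power) domain: Σ 10^(Lᵢ/10) = 10^(72.6/10) + 10^(63.7/10) + 10^(93.8/10) + 10^(60.3/10) + 10^(89.3/10) = 3.272e+09.
Back to dB: 10·log₁₀ Σ = 95.1 dB.

95.1 dB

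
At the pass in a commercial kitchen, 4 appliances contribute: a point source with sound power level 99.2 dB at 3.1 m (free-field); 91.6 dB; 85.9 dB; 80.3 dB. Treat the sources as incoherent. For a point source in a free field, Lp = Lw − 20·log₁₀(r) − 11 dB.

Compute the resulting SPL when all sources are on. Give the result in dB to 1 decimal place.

Source at 3.1 m: Lp = 99.2 − 20·log₁₀(3.1) − 11 = 78.4 dB.
Sum in the linear (power) domain: Σ 10^(Lᵢ/10) = 10^(78.4/10) + 10^(91.6/10) + 10^(85.9/10) + 10^(80.3/10) = 2.011e+09.
Back to dB: 10·log₁₀ Σ = 93.0 dB.

93.0 dB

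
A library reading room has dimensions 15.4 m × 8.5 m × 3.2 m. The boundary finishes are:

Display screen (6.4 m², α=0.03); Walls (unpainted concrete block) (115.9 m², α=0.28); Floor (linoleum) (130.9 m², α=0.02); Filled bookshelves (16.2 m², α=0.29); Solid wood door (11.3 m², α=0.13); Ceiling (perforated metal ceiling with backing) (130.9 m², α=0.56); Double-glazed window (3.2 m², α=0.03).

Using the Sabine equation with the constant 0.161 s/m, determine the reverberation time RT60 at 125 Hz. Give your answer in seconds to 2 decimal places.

0.59 s

Equivalent absorption area: A = 6.4·0.03 + 115.9·0.28 + 130.9·0.02 + 16.2·0.29 + 11.3·0.13 + 130.9·0.56 + 3.2·0.03 = 114.829 m².
Room volume: 418.88 m³.
Sabine: RT60 = 0.161 × 418.88 / 114.829 = 0.59 s.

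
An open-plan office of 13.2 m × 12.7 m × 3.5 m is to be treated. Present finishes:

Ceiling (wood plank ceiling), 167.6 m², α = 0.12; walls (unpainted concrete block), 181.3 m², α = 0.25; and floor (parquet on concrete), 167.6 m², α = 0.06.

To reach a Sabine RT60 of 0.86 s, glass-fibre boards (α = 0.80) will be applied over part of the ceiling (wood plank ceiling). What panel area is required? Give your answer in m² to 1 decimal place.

Total absorption A₁ = 167.6·0.12 + 181.3·0.25 + 167.6·0.06
  = 20.112 + 45.325 + 10.056 = 75.493 m² sabins.
V = 586.74 m³. Target absorption A₂ = 0.161 × 586.74 / 0.86 = 109.843 sabins.
Absorption to add: 109.843 − 75.493 = 34.350 sabins.
Each m² of panel replacing the ceiling (wood plank ceiling) adds (0.80 − 0.12) = 0.68 sabins.
Panel area = 34.350 / 0.68 = 50.5 m².

50.5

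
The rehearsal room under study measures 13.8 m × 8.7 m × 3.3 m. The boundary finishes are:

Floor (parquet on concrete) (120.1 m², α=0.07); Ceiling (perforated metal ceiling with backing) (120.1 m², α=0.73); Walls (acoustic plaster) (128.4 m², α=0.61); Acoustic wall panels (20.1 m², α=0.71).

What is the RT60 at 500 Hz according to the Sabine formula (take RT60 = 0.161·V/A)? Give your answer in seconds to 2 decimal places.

Summing Sᵢαᵢ: 8.407 + 87.673 + 78.324 + 14.271 → A = 188.675 sabins.
Room volume: 396.198 m³.
Sabine: RT60 = 0.161 × 396.198 / 188.675 = 0.34 s.

0.34 seconds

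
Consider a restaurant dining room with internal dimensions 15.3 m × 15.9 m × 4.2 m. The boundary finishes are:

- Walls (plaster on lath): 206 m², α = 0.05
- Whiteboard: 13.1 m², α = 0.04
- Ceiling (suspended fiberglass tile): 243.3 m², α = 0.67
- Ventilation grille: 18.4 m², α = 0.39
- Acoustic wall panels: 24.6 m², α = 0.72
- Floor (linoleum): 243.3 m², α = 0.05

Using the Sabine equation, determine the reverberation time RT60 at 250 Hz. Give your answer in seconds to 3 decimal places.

0.780 s

A = Σ Sᵢαᵢ = 206·0.05 + 13.1·0.04 + 243.3·0.67 + 18.4·0.39 + 24.6·0.72 + 243.3·0.05 = 210.888 sabins.
Volume V = 15.3 × 15.9 × 4.2 = 1021.734 m³.
T = 0.161 V/A = 0.161·1021.734/210.888 = 0.780 s.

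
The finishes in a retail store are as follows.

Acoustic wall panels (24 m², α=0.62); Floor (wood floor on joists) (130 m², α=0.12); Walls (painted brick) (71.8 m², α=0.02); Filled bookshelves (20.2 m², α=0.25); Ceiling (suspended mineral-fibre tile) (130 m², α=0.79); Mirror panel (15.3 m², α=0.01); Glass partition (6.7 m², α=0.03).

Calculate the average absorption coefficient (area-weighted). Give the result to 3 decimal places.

0.352

S = Σ Sᵢ = 24 + 130 + 71.8 + 20.2 + 130 + 15.3 + 6.7 = 398.0 m².
Weighted sum Σ Sα = 140.020.
ᾱ = 140.020 / 398.0 = 0.352.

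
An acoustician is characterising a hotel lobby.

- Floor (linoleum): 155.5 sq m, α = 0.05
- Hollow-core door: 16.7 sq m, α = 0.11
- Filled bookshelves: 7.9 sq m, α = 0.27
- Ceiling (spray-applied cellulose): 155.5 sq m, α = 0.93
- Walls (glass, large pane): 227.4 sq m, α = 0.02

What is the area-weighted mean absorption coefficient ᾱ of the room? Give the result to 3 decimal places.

S = Σ Sᵢ = 155.5 + 16.7 + 7.9 + 155.5 + 227.4 = 563.0 sq m.
A = 155.5·0.05 + 16.7·0.11 + 7.9·0.27 + 155.5·0.93 + 227.4·0.02 = 160.908 sabins.
ᾱ = A/S = 0.286.

0.286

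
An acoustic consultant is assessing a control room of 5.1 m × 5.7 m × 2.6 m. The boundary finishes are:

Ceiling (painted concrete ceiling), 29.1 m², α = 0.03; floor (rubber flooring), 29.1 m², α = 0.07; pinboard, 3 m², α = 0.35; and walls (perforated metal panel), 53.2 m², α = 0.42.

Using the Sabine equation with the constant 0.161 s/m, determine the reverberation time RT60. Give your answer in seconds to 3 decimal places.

Equivalent absorption area: A = 29.1×0.03 + 29.1×0.07 + 3×0.35 + 53.2×0.42 = 26.304 m².
Room volume: 75.582 m³.
RT60 = 0.161 · V / A = 0.161 × 75.582 / 26.304 = 0.463 s.

0.463 sec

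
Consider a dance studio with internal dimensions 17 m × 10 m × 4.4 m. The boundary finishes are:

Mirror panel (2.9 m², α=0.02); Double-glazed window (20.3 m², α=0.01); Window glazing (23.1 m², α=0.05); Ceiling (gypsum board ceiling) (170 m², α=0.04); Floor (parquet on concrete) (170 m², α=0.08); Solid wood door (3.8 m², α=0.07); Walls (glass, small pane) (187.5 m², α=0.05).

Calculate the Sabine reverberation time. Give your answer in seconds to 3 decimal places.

3.828 sec

Equivalent absorption area: A = 2.9·0.02 + 20.3·0.01 + 23.1·0.05 + 170·0.04 + 170·0.08 + 3.8·0.07 + 187.5·0.05 = 31.457 m².
Volume V = 17 × 10 × 4.4 = 748 m³.
T = 0.161 V/A = 0.161·748/31.457 = 3.828 s.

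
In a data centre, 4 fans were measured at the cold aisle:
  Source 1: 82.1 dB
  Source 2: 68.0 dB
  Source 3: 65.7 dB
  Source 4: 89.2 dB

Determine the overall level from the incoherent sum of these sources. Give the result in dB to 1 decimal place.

Converting to relative power and adding: 10^(82.1/10) + 10^(68.0/10) + 10^(65.7/10) + 10^(89.2/10) = 1.004e+09.
Back to dB: 10·log₁₀ Σ = 90.0 dB.

90.0 dB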